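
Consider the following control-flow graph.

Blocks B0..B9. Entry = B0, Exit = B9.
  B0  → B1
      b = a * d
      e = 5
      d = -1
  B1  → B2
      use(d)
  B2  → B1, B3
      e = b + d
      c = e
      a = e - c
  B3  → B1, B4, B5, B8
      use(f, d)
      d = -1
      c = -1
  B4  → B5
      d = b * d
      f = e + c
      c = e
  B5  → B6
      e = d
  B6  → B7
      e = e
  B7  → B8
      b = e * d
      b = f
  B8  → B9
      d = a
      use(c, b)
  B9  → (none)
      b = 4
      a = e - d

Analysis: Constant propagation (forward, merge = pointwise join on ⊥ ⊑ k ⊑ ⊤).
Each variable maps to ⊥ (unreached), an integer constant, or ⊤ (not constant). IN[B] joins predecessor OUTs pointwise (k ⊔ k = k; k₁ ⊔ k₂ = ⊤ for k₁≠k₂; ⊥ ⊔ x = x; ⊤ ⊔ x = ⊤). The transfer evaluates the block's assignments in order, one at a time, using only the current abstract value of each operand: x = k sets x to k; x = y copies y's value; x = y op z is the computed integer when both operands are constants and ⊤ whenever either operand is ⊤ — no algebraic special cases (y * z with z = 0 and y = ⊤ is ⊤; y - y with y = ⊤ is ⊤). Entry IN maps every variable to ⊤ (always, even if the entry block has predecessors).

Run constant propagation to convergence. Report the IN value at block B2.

Answer: {a: ⊤, b: ⊤, c: ⊤, d: -1, e: ⊤, f: ⊤}

Trace:
Converged values:
  B0: | IN=(all ⊤) | OUT={d:-1, e:5; rest ⊤}
  B1: | IN={d:-1; rest ⊤} | OUT={d:-1; rest ⊤}
  B2: | IN={d:-1; rest ⊤} | OUT={d:-1; rest ⊤}
  B3: | IN={d:-1; rest ⊤} | OUT={c:-1, d:-1; rest ⊤}
  B4: | IN={c:-1, d:-1; rest ⊤} | OUT=(all ⊤)
  B5: | IN=(all ⊤) | OUT=(all ⊤)
  B6: | IN=(all ⊤) | OUT=(all ⊤)
  B7: | IN=(all ⊤) | OUT=(all ⊤)
  B8: | IN=(all ⊤) | OUT=(all ⊤)
  B9: | IN=(all ⊤) | OUT={b:4; rest ⊤}

Merge at B2: IN[B2] = OUT[B1] = {a: ⊤, b: ⊤, c: ⊤, d: -1, e: ⊤, f: ⊤}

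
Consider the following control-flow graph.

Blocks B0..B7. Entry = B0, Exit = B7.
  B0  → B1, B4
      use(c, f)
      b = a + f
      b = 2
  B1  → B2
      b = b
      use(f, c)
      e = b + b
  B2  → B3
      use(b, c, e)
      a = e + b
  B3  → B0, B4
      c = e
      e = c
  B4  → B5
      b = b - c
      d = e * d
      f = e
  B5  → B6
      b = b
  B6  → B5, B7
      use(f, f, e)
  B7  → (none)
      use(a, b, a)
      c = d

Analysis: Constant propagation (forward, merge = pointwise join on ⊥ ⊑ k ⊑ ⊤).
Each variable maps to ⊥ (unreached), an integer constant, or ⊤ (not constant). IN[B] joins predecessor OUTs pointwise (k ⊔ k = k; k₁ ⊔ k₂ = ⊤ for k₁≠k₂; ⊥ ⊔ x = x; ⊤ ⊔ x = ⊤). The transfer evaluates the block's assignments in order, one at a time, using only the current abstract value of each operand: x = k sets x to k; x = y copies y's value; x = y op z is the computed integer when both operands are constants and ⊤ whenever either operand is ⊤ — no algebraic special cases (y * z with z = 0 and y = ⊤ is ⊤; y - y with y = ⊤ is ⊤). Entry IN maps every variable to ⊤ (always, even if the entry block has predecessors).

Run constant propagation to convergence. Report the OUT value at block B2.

Answer: {a: 6, b: 2, c: ⊤, d: ⊤, e: 4, f: ⊤}

Derivation:
Per-block solution:
  B0:  IN=(all ⊤)  OUT={b:2; rest ⊤}
  B1:  IN={b:2; rest ⊤}  OUT={b:2, e:4; rest ⊤}
  B2:  IN={b:2, e:4; rest ⊤}  OUT={a:6, b:2, e:4; rest ⊤}
  B3:  IN={a:6, b:2, e:4; rest ⊤}  OUT={a:6, b:2, c:4, e:4; rest ⊤}
  B4:  IN={b:2; rest ⊤}  OUT=(all ⊤)
  B5:  IN=(all ⊤)  OUT=(all ⊤)
  B6:  IN=(all ⊤)  OUT=(all ⊤)
  B7:  IN=(all ⊤)  OUT=(all ⊤)

Merge at B2: IN[B2] = OUT[B1] = {a: ⊤, b: 2, c: ⊤, d: ⊤, e: 4, f: ⊤}
Applying B2's transfer function to that IN value gives OUT[B2] (row B2 above).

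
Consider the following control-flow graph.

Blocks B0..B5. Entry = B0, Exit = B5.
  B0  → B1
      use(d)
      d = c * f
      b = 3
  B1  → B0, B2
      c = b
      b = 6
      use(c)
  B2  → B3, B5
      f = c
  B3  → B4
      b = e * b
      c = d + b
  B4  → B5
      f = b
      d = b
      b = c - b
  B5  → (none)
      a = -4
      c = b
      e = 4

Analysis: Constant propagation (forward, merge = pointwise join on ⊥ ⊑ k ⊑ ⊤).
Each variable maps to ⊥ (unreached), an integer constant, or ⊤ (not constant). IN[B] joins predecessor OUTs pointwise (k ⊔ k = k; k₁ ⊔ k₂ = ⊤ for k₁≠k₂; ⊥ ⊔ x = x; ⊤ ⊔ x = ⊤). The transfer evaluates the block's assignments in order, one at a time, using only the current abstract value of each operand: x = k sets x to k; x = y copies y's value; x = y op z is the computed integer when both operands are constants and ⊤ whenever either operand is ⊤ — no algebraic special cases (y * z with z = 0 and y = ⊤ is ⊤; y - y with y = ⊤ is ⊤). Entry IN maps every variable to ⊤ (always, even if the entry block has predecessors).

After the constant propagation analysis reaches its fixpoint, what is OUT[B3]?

Answer: {a: ⊤, b: ⊤, c: ⊤, d: ⊤, e: ⊤, f: 3}

Derivation:
Per-block solution:
  B0:   IN=(all ⊤)   OUT={b:3; rest ⊤}
  B1:   IN={b:3; rest ⊤}   OUT={b:6, c:3; rest ⊤}
  B2:   IN={b:6, c:3; rest ⊤}   OUT={b:6, c:3, f:3; rest ⊤}
  B3:   IN={b:6, c:3, f:3; rest ⊤}   OUT={f:3; rest ⊤}
  B4:   IN={f:3; rest ⊤}   OUT=(all ⊤)
  B5:   IN=(all ⊤)   OUT={a:-4, e:4; rest ⊤}

Merge at B3: IN[B3] = OUT[B2] = {a: ⊤, b: 6, c: 3, d: ⊤, e: ⊤, f: 3}
Applying B3's transfer function to that IN value gives OUT[B3] (row B3 above).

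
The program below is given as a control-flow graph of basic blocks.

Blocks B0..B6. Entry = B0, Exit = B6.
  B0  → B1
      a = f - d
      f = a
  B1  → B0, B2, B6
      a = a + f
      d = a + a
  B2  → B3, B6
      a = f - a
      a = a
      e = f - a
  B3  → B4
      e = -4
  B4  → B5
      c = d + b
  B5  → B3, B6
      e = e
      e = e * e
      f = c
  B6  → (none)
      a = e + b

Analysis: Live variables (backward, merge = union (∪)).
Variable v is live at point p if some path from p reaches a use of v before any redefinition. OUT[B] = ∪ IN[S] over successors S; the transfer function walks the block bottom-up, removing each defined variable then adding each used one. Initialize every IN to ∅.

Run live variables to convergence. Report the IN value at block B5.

Converged values:
  B0:  IN={b, d, e, f}  OUT={a, b, e, f}
  B1:  IN={a, b, e, f}  OUT={a, b, d, e, f}
  B2:  IN={a, b, d, f}  OUT={b, d, e}
  B3:  IN={b, d}  OUT={b, d, e}
  B4:  IN={b, d, e}  OUT={b, c, d, e}
  B5:  IN={b, c, d, e}  OUT={b, d, e}
  B6:  IN={b, e}  OUT={}

Merge at B5: OUT[B5] = IN[B3] ⊔ IN[B6] = {b, d, e}
Applying B5's transfer function to that OUT value gives IN[B5] (row B5 above).

Answer: {b, c, d, e}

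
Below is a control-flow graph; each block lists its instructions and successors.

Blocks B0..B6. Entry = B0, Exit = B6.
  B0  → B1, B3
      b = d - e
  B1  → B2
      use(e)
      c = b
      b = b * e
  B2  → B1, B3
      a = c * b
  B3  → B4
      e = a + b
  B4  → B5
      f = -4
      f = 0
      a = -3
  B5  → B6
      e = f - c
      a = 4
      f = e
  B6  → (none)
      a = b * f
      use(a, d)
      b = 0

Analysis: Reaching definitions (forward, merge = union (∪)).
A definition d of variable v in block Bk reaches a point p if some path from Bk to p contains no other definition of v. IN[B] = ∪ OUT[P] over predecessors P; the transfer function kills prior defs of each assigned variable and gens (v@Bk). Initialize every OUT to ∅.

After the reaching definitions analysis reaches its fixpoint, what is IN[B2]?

Fixpoint table:
  B0:  IN={}  OUT={b@B0}
  B1:  IN={a@B2, b@B0, b@B1, c@B1}  OUT={a@B2, b@B1, c@B1}
  B2:  IN={a@B2, b@B1, c@B1}  OUT={a@B2, b@B1, c@B1}
  B3:  IN={a@B2, b@B0, b@B1, c@B1}  OUT={a@B2, b@B0, b@B1, c@B1, e@B3}
  B4:  IN={a@B2, b@B0, b@B1, c@B1, e@B3}  OUT={a@B4, b@B0, b@B1, c@B1, e@B3, f@B4}
  B5:  IN={a@B4, b@B0, b@B1, c@B1, e@B3, f@B4}  OUT={a@B5, b@B0, b@B1, c@B1, e@B5, f@B5}
  B6:  IN={a@B5, b@B0, b@B1, c@B1, e@B5, f@B5}  OUT={a@B6, b@B6, c@B1, e@B5, f@B5}

Merge at B2: IN[B2] = OUT[B1] = {a@B2, b@B1, c@B1}

Answer: {a@B2, b@B1, c@B1}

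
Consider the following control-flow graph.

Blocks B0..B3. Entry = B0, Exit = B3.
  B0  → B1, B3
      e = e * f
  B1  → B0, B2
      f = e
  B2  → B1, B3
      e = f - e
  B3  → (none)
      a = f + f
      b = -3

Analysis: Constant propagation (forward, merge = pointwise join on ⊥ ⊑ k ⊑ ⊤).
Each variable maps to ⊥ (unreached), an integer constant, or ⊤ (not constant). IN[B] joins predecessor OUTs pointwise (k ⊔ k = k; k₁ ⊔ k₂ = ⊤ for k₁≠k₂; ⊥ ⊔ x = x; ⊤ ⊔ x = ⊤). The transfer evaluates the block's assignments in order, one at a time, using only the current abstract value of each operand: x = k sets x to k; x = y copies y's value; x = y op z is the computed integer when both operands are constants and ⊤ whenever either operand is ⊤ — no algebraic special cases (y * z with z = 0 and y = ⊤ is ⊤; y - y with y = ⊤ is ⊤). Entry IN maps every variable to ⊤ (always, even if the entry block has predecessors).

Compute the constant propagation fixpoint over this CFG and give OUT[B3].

Converged values:
  B0: | IN=(all ⊤) | OUT=(all ⊤)
  B1: | IN=(all ⊤) | OUT=(all ⊤)
  B2: | IN=(all ⊤) | OUT=(all ⊤)
  B3: | IN=(all ⊤) | OUT={b:-3; rest ⊤}

Merge at B3: IN[B3] = OUT[B0] ⊔ OUT[B2] = {a: ⊤, b: ⊤, c: ⊤, d: ⊤, e: ⊤, f: ⊤}
Applying B3's transfer function to that IN value gives OUT[B3] (row B3 above).

Answer: {a: ⊤, b: -3, c: ⊤, d: ⊤, e: ⊤, f: ⊤}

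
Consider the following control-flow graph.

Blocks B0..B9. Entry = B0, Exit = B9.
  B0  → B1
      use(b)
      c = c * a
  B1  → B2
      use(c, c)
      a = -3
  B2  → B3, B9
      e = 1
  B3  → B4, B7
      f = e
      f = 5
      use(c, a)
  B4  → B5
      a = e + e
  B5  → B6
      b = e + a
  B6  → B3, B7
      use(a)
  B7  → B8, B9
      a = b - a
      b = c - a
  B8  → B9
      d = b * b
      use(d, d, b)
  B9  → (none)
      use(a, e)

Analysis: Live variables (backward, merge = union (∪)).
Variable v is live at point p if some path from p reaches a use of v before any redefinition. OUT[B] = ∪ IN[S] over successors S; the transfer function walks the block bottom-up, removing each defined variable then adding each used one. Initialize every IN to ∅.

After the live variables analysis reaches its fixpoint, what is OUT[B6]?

Answer: {a, b, c, e}

Derivation:
Converged values:
  B0:  IN={a, b, c}  OUT={b, c}
  B1:  IN={b, c}  OUT={a, b, c}
  B2:  IN={a, b, c}  OUT={a, b, c, e}
  B3:  IN={a, b, c, e}  OUT={a, b, c, e}
  B4:  IN={c, e}  OUT={a, c, e}
  B5:  IN={a, c, e}  OUT={a, b, c, e}
  B6:  IN={a, b, c, e}  OUT={a, b, c, e}
  B7:  IN={a, b, c, e}  OUT={a, b, e}
  B8:  IN={a, b, e}  OUT={a, e}
  B9:  IN={a, e}  OUT={}

Merge at B6: OUT[B6] = IN[B3] ⊔ IN[B7] = {a, b, c, e}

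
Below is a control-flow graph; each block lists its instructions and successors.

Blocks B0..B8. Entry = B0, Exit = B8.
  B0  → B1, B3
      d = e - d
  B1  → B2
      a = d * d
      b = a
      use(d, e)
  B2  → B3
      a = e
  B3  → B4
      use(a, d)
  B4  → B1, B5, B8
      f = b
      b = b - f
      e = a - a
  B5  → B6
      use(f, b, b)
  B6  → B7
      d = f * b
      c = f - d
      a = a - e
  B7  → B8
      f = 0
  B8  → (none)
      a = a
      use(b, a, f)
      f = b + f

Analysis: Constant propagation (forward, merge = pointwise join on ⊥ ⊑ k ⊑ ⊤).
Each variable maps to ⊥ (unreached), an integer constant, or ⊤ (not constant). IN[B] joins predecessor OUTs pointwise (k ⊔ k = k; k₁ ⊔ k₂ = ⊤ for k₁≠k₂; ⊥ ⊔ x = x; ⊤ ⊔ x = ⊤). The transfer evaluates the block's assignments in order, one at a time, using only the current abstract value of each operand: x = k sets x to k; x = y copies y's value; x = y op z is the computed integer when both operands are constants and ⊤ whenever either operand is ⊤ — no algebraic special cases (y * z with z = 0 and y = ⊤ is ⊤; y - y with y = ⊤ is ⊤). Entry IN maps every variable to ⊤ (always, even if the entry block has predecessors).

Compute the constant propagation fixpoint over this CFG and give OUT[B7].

Answer: {a: ⊤, b: ⊤, c: ⊤, d: ⊤, e: ⊤, f: 0}

Derivation:
Converged values:
  B0: | IN=(all ⊤) | OUT=(all ⊤)
  B1: | IN=(all ⊤) | OUT=(all ⊤)
  B2: | IN=(all ⊤) | OUT=(all ⊤)
  B3: | IN=(all ⊤) | OUT=(all ⊤)
  B4: | IN=(all ⊤) | OUT=(all ⊤)
  B5: | IN=(all ⊤) | OUT=(all ⊤)
  B6: | IN=(all ⊤) | OUT=(all ⊤)
  B7: | IN=(all ⊤) | OUT={f:0; rest ⊤}
  B8: | IN=(all ⊤) | OUT=(all ⊤)

Merge at B7: IN[B7] = OUT[B6] = {a: ⊤, b: ⊤, c: ⊤, d: ⊤, e: ⊤, f: ⊤}
Applying B7's transfer function to that IN value gives OUT[B7] (row B7 above).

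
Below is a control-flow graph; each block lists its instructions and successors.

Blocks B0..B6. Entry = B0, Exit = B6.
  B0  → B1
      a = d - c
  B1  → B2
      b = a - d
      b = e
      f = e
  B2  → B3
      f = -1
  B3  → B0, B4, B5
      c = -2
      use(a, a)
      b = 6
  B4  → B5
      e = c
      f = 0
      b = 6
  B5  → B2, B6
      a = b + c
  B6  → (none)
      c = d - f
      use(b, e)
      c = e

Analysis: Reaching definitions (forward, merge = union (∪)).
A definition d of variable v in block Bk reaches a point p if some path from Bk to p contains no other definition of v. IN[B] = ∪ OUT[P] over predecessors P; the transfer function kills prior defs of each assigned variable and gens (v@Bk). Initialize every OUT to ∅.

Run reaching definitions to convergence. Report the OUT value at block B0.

Converged values:
  B0:   IN={a@B0, a@B5, b@B3, c@B3, e@B4, f@B2}   OUT={a@B0, b@B3, c@B3, e@B4, f@B2}
  B1:   IN={a@B0, b@B3, c@B3, e@B4, f@B2}   OUT={a@B0, b@B1, c@B3, e@B4, f@B1}
  B2:   IN={a@B0, a@B5, b@B1, b@B3, b@B4, c@B3, e@B4, f@B1, f@B2, f@B4}   OUT={a@B0, a@B5, b@B1, b@B3, b@B4, c@B3, e@B4, f@B2}
  B3:   IN={a@B0, a@B5, b@B1, b@B3, b@B4, c@B3, e@B4, f@B2}   OUT={a@B0, a@B5, b@B3, c@B3, e@B4, f@B2}
  B4:   IN={a@B0, a@B5, b@B3, c@B3, e@B4, f@B2}   OUT={a@B0, a@B5, b@B4, c@B3, e@B4, f@B4}
  B5:   IN={a@B0, a@B5, b@B3, b@B4, c@B3, e@B4, f@B2, f@B4}   OUT={a@B5, b@B3, b@B4, c@B3, e@B4, f@B2, f@B4}
  B6:   IN={a@B5, b@B3, b@B4, c@B3, e@B4, f@B2, f@B4}   OUT={a@B5, b@B3, b@B4, c@B6, e@B4, f@B2, f@B4}

Merge at B0 (entry node, so the boundary value {} is joined with the incoming edge(s)): IN[B0] = {} ⊔ OUT[B3] = {a@B0, a@B5, b@B3, c@B3, e@B4, f@B2}
Applying B0's transfer function to that IN value gives OUT[B0] (row B0 above).

Answer: {a@B0, b@B3, c@B3, e@B4, f@B2}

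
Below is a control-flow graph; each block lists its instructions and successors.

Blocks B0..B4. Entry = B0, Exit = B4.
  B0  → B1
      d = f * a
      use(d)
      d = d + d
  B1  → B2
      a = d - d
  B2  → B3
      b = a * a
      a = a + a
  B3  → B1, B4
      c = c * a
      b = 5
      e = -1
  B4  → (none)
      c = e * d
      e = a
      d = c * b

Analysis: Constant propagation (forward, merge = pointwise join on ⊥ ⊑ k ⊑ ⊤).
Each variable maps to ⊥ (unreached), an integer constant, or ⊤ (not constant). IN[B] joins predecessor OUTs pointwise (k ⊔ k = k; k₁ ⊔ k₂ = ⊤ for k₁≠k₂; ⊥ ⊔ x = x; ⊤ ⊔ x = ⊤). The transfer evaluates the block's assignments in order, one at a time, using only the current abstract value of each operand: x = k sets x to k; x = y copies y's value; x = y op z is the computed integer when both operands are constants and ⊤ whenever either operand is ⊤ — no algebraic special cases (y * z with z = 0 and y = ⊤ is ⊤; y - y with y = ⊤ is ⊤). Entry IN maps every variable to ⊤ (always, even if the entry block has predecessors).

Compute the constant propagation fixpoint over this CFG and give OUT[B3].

Per-block solution:
  B0:   IN=(all ⊤)   OUT=(all ⊤)
  B1:   IN=(all ⊤)   OUT=(all ⊤)
  B2:   IN=(all ⊤)   OUT=(all ⊤)
  B3:   IN=(all ⊤)   OUT={b:5, e:-1; rest ⊤}
  B4:   IN={b:5, e:-1; rest ⊤}   OUT={b:5; rest ⊤}

Merge at B3: IN[B3] = OUT[B2] = {a: ⊤, b: ⊤, c: ⊤, d: ⊤, e: ⊤, f: ⊤}
Applying B3's transfer function to that IN value gives OUT[B3] (row B3 above).

Answer: {a: ⊤, b: 5, c: ⊤, d: ⊤, e: -1, f: ⊤}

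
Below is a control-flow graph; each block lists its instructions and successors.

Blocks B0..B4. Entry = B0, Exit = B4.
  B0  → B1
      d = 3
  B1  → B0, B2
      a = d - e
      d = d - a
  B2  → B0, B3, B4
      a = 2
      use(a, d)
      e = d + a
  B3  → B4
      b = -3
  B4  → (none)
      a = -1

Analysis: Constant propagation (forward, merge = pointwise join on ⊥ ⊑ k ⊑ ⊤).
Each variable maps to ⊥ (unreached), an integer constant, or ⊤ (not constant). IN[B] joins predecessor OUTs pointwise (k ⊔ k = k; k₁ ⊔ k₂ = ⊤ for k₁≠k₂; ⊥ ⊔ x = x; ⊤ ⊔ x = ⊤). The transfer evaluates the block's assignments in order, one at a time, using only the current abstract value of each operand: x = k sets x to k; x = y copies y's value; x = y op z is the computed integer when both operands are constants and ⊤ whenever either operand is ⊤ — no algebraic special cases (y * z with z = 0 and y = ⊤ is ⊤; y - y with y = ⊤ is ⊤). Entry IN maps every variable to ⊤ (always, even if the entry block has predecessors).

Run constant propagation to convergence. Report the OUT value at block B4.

Answer: {a: -1, b: ⊤, c: ⊤, d: ⊤, e: ⊤, f: ⊤}

Trace:
Converged values:
  B0:   IN=(all ⊤)   OUT={d:3; rest ⊤}
  B1:   IN={d:3; rest ⊤}   OUT=(all ⊤)
  B2:   IN=(all ⊤)   OUT={a:2; rest ⊤}
  B3:   IN={a:2; rest ⊤}   OUT={a:2, b:-3; rest ⊤}
  B4:   IN={a:2; rest ⊤}   OUT={a:-1; rest ⊤}

Merge at B4: IN[B4] = OUT[B2] ⊔ OUT[B3] = {a: 2, b: ⊤, c: ⊤, d: ⊤, e: ⊤, f: ⊤}
Applying B4's transfer function to that IN value gives OUT[B4] (row B4 above).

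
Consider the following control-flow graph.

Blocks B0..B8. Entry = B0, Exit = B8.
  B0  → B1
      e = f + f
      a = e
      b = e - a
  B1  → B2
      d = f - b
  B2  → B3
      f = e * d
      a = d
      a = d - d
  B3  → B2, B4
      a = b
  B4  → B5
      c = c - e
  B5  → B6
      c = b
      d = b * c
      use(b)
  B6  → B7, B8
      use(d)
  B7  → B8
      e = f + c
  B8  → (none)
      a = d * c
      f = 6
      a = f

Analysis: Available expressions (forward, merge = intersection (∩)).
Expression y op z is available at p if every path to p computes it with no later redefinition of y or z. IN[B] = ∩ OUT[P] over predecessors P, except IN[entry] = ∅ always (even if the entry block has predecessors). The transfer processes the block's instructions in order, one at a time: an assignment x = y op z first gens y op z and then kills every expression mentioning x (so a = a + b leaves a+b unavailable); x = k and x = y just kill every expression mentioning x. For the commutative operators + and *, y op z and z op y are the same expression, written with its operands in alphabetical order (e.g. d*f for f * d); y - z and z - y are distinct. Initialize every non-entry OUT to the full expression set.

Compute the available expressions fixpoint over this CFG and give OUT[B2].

Per-block solution:
  B0: | IN={} | OUT={e-a, f+f}
  B1: | IN={e-a, f+f} | OUT={e-a, f+f, f-b}
  B2: | IN={} | OUT={d*e, d-d}
  B3: | IN={d*e, d-d} | OUT={d*e, d-d}
  B4: | IN={d*e, d-d} | OUT={d*e, d-d}
  B5: | IN={d*e, d-d} | OUT={b*c}
  B6: | IN={b*c} | OUT={b*c}
  B7: | IN={b*c} | OUT={b*c, c+f}
  B8: | IN={b*c} | OUT={b*c, c*d}

Merge at B2: IN[B2] = OUT[B1] ∩ OUT[B3] = {}
Applying B2's transfer function to that IN value gives OUT[B2] (row B2 above).

Answer: {d*e, d-d}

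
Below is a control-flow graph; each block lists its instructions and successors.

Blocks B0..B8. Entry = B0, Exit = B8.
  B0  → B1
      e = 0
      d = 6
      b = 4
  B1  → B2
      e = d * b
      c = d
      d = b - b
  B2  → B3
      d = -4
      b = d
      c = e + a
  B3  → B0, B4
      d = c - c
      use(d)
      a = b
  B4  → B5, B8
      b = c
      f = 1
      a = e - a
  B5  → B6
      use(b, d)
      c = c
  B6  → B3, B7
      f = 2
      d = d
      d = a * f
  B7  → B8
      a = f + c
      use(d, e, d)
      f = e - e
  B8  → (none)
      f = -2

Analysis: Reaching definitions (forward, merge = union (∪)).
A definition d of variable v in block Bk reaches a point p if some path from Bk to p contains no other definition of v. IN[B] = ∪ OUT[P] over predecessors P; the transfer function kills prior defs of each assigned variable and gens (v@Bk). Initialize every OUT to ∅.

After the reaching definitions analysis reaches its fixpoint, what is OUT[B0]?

Fixpoint table:
  B0: | IN={a@B3, b@B2, b@B4, c@B2, c@B5, d@B3, e@B1, f@B6} | OUT={a@B3, b@B0, c@B2, c@B5, d@B0, e@B0, f@B6}
  B1: | IN={a@B3, b@B0, c@B2, c@B5, d@B0, e@B0, f@B6} | OUT={a@B3, b@B0, c@B1, d@B1, e@B1, f@B6}
  B2: | IN={a@B3, b@B0, c@B1, d@B1, e@B1, f@B6} | OUT={a@B3, b@B2, c@B2, d@B2, e@B1, f@B6}
  B3: | IN={a@B3, a@B4, b@B2, b@B4, c@B2, c@B5, d@B2, d@B6, e@B1, f@B6} | OUT={a@B3, b@B2, b@B4, c@B2, c@B5, d@B3, e@B1, f@B6}
  B4: | IN={a@B3, b@B2, b@B4, c@B2, c@B5, d@B3, e@B1, f@B6} | OUT={a@B4, b@B4, c@B2, c@B5, d@B3, e@B1, f@B4}
  B5: | IN={a@B4, b@B4, c@B2, c@B5, d@B3, e@B1, f@B4} | OUT={a@B4, b@B4, c@B5, d@B3, e@B1, f@B4}
  B6: | IN={a@B4, b@B4, c@B5, d@B3, e@B1, f@B4} | OUT={a@B4, b@B4, c@B5, d@B6, e@B1, f@B6}
  B7: | IN={a@B4, b@B4, c@B5, d@B6, e@B1, f@B6} | OUT={a@B7, b@B4, c@B5, d@B6, e@B1, f@B7}
  B8: | IN={a@B4, a@B7, b@B4, c@B2, c@B5, d@B3, d@B6, e@B1, f@B4, f@B7} | OUT={a@B4, a@B7, b@B4, c@B2, c@B5, d@B3, d@B6, e@B1, f@B8}

Merge at B0 (entry node, so the boundary value {} is joined with the incoming edge(s)): IN[B0] = {} ⊔ OUT[B3] = {a@B3, b@B2, b@B4, c@B2, c@B5, d@B3, e@B1, f@B6}
Applying B0's transfer function to that IN value gives OUT[B0] (row B0 above).

Answer: {a@B3, b@B0, c@B2, c@B5, d@B0, e@B0, f@B6}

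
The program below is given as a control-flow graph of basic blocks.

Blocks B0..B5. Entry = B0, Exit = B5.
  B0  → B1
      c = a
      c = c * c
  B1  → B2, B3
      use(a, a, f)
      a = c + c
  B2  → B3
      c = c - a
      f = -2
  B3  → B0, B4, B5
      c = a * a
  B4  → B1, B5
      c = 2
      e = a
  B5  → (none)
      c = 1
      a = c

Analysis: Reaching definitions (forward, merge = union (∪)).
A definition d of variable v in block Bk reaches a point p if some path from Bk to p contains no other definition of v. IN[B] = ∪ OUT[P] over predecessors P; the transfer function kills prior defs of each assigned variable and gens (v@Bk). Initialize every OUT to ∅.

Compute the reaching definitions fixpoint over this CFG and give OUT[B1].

Answer: {a@B1, c@B0, c@B4, e@B4, f@B2}

Working:
Per-block solution:
  B0: | IN={a@B1, c@B3, e@B4, f@B2} | OUT={a@B1, c@B0, e@B4, f@B2}
  B1: | IN={a@B1, c@B0, c@B4, e@B4, f@B2} | OUT={a@B1, c@B0, c@B4, e@B4, f@B2}
  B2: | IN={a@B1, c@B0, c@B4, e@B4, f@B2} | OUT={a@B1, c@B2, e@B4, f@B2}
  B3: | IN={a@B1, c@B0, c@B2, c@B4, e@B4, f@B2} | OUT={a@B1, c@B3, e@B4, f@B2}
  B4: | IN={a@B1, c@B3, e@B4, f@B2} | OUT={a@B1, c@B4, e@B4, f@B2}
  B5: | IN={a@B1, c@B3, c@B4, e@B4, f@B2} | OUT={a@B5, c@B5, e@B4, f@B2}

Merge at B1: IN[B1] = OUT[B0] ⊔ OUT[B4] = {a@B1, c@B0, c@B4, e@B4, f@B2}
Applying B1's transfer function to that IN value gives OUT[B1] (row B1 above).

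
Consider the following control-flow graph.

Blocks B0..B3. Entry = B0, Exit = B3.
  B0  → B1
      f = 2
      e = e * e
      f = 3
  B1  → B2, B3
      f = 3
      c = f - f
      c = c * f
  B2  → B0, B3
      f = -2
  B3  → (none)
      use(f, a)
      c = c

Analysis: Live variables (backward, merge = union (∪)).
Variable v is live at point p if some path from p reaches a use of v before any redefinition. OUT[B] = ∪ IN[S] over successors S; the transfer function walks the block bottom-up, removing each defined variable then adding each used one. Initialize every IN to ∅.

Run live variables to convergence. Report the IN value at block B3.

Answer: {a, c, f}

Working:
Converged values:
  B0: | IN={a, e} | OUT={a, e}
  B1: | IN={a, e} | OUT={a, c, e, f}
  B2: | IN={a, c, e} | OUT={a, c, e, f}
  B3: | IN={a, c, f} | OUT={}

B3 is the boundary node: OUT[B3] = {}
Applying B3's transfer function to that OUT value gives IN[B3] (row B3 above).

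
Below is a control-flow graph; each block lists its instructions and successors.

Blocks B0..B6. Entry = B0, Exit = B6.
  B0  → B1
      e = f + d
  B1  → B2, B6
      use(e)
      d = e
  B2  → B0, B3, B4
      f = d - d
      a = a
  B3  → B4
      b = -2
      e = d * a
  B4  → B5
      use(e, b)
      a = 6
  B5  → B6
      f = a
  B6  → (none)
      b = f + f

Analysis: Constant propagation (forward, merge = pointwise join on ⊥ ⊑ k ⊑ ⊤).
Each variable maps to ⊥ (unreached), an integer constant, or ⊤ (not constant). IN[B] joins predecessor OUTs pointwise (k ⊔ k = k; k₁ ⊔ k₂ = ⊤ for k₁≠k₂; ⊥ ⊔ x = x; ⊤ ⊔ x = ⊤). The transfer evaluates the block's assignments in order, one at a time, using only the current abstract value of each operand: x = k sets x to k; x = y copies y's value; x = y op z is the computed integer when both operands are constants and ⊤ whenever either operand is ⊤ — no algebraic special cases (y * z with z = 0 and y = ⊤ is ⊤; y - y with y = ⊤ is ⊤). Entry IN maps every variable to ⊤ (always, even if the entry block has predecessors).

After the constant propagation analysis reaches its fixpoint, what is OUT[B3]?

Fixpoint table:
  B0:   IN=(all ⊤)   OUT=(all ⊤)
  B1:   IN=(all ⊤)   OUT=(all ⊤)
  B2:   IN=(all ⊤)   OUT=(all ⊤)
  B3:   IN=(all ⊤)   OUT={b:-2; rest ⊤}
  B4:   IN=(all ⊤)   OUT={a:6; rest ⊤}
  B5:   IN={a:6; rest ⊤}   OUT={a:6, f:6; rest ⊤}
  B6:   IN=(all ⊤)   OUT=(all ⊤)

Merge at B3: IN[B3] = OUT[B2] = {a: ⊤, b: ⊤, c: ⊤, d: ⊤, e: ⊤, f: ⊤}
Applying B3's transfer function to that IN value gives OUT[B3] (row B3 above).

Answer: {a: ⊤, b: -2, c: ⊤, d: ⊤, e: ⊤, f: ⊤}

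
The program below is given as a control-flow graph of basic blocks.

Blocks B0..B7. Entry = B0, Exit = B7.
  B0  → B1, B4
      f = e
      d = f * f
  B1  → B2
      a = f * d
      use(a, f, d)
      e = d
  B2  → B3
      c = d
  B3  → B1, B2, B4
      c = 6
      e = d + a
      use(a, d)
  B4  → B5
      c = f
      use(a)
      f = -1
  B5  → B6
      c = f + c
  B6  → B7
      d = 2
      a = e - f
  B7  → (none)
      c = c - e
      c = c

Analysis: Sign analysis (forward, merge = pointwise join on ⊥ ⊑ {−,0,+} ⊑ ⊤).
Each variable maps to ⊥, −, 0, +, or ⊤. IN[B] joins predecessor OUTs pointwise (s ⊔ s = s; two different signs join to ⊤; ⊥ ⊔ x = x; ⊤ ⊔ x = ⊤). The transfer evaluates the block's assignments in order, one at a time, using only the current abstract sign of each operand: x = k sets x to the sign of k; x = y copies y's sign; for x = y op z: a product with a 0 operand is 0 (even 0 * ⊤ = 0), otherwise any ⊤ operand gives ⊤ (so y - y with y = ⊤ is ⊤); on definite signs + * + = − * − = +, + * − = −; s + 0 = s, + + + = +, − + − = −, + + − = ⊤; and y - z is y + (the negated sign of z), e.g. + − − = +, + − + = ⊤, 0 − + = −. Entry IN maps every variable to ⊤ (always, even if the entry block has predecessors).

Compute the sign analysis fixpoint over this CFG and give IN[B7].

Converged values:
  B0:  IN=(all ⊤)  OUT=(all ⊤)
  B1:  IN=(all ⊤)  OUT=(all ⊤)
  B2:  IN=(all ⊤)  OUT=(all ⊤)
  B3:  IN=(all ⊤)  OUT={c:+; rest ⊤}
  B4:  IN=(all ⊤)  OUT={f:-; rest ⊤}
  B5:  IN={f:-; rest ⊤}  OUT={f:-; rest ⊤}
  B6:  IN={f:-; rest ⊤}  OUT={d:+, f:-; rest ⊤}
  B7:  IN={d:+, f:-; rest ⊤}  OUT={d:+, f:-; rest ⊤}

Merge at B7: IN[B7] = OUT[B6] = {a: ⊤, b: ⊤, c: ⊤, d: +, e: ⊤, f: -}

Answer: {a: ⊤, b: ⊤, c: ⊤, d: +, e: ⊤, f: -}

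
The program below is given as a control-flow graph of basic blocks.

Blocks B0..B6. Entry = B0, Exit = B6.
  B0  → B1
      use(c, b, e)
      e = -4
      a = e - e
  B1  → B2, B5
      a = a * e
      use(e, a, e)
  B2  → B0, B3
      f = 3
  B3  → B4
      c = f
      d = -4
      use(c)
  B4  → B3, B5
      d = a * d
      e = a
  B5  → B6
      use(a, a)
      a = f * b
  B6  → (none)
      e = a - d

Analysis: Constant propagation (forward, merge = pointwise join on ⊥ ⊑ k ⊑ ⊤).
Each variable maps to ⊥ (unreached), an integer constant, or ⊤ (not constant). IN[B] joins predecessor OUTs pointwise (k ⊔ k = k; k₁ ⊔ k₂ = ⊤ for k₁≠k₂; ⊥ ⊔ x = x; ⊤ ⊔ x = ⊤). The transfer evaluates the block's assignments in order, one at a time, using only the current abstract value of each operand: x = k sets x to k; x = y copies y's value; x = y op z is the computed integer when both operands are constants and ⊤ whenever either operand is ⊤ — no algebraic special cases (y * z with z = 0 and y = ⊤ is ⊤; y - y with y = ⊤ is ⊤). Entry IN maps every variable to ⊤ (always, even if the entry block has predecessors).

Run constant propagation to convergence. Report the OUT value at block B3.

Converged values:
  B0:  IN=(all ⊤)  OUT={a:0, e:-4; rest ⊤}
  B1:  IN={a:0, e:-4; rest ⊤}  OUT={a:0, e:-4; rest ⊤}
  B2:  IN={a:0, e:-4; rest ⊤}  OUT={a:0, e:-4, f:3; rest ⊤}
  B3:  IN={a:0, f:3; rest ⊤}  OUT={a:0, c:3, d:-4, f:3; rest ⊤}
  B4:  IN={a:0, c:3, d:-4, f:3; rest ⊤}  OUT={a:0, c:3, d:0, e:0, f:3; rest ⊤}
  B5:  IN={a:0; rest ⊤}  OUT=(all ⊤)
  B6:  IN=(all ⊤)  OUT=(all ⊤)

Merge at B3: IN[B3] = OUT[B2] ⊔ OUT[B4] = {a: 0, b: ⊤, c: ⊤, d: ⊤, e: ⊤, f: 3}
Applying B3's transfer function to that IN value gives OUT[B3] (row B3 above).

Answer: {a: 0, b: ⊤, c: 3, d: -4, e: ⊤, f: 3}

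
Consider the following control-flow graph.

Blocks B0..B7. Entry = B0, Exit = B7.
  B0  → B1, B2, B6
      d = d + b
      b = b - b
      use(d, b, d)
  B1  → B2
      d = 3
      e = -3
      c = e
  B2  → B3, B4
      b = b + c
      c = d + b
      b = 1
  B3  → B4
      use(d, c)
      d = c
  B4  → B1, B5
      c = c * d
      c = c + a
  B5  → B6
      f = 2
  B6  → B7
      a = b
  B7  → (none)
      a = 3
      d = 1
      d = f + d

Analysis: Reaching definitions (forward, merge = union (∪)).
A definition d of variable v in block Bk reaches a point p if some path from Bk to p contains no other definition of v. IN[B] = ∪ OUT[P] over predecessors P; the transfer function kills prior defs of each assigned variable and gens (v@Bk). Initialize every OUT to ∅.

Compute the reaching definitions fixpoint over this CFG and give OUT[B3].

Per-block solution:
  B0:   IN={}   OUT={b@B0, d@B0}
  B1:   IN={b@B0, b@B2, c@B4, d@B0, d@B1, d@B3, e@B1}   OUT={b@B0, b@B2, c@B1, d@B1, e@B1}
  B2:   IN={b@B0, b@B2, c@B1, d@B0, d@B1, e@B1}   OUT={b@B2, c@B2, d@B0, d@B1, e@B1}
  B3:   IN={b@B2, c@B2, d@B0, d@B1, e@B1}   OUT={b@B2, c@B2, d@B3, e@B1}
  B4:   IN={b@B2, c@B2, d@B0, d@B1, d@B3, e@B1}   OUT={b@B2, c@B4, d@B0, d@B1, d@B3, e@B1}
  B5:   IN={b@B2, c@B4, d@B0, d@B1, d@B3, e@B1}   OUT={b@B2, c@B4, d@B0, d@B1, d@B3, e@B1, f@B5}
  B6:   IN={b@B0, b@B2, c@B4, d@B0, d@B1, d@B3, e@B1, f@B5}   OUT={a@B6, b@B0, b@B2, c@B4, d@B0, d@B1, d@B3, e@B1, f@B5}
  B7:   IN={a@B6, b@B0, b@B2, c@B4, d@B0, d@B1, d@B3, e@B1, f@B5}   OUT={a@B7, b@B0, b@B2, c@B4, d@B7, e@B1, f@B5}

Merge at B3: IN[B3] = OUT[B2] = {b@B2, c@B2, d@B0, d@B1, e@B1}
Applying B3's transfer function to that IN value gives OUT[B3] (row B3 above).

Answer: {b@B2, c@B2, d@B3, e@B1}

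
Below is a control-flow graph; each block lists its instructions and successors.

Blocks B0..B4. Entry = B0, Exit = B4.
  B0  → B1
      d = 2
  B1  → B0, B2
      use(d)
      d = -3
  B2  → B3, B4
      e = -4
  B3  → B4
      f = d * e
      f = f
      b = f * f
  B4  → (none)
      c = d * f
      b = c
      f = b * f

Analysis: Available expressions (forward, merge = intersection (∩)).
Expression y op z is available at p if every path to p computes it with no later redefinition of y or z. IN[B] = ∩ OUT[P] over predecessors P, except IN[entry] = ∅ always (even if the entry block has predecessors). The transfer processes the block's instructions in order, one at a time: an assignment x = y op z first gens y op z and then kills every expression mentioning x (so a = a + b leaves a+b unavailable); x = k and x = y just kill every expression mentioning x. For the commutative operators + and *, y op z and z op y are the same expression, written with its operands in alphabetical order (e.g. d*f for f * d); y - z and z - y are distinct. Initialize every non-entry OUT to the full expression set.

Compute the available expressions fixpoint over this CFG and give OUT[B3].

Fixpoint table:
  B0:  IN={}  OUT={}
  B1:  IN={}  OUT={}
  B2:  IN={}  OUT={}
  B3:  IN={}  OUT={d*e, f*f}
  B4:  IN={}  OUT={}

Merge at B3: IN[B3] = OUT[B2] = {}
Applying B3's transfer function to that IN value gives OUT[B3] (row B3 above).

Answer: {d*e, f*f}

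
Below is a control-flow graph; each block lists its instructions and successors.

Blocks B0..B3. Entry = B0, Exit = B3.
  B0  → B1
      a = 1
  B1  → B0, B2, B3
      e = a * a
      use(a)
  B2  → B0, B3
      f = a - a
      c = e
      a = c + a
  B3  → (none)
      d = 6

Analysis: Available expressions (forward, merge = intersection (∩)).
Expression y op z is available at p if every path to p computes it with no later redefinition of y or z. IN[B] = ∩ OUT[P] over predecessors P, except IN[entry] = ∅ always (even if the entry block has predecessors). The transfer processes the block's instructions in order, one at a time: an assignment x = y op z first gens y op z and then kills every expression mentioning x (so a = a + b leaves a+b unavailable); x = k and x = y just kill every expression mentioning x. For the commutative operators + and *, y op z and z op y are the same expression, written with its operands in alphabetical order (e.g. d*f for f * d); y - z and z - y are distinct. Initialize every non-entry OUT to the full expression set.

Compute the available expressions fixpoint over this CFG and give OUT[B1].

Answer: {a*a}

Trace:
Per-block solution:
  B0: | IN={} | OUT={}
  B1: | IN={} | OUT={a*a}
  B2: | IN={a*a} | OUT={}
  B3: | IN={} | OUT={}

Merge at B1: IN[B1] = OUT[B0] = {}
Applying B1's transfer function to that IN value gives OUT[B1] (row B1 above).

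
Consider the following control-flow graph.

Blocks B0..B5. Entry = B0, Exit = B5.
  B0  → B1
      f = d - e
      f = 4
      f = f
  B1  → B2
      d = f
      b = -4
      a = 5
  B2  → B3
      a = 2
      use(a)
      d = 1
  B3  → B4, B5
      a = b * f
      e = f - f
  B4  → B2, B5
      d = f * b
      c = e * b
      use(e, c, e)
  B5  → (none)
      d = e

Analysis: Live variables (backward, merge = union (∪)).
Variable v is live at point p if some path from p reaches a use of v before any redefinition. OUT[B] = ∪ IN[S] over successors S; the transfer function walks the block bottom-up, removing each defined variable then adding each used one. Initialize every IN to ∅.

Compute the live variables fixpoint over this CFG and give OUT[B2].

Converged values:
  B0: | IN={d, e} | OUT={f}
  B1: | IN={f} | OUT={b, f}
  B2: | IN={b, f} | OUT={b, f}
  B3: | IN={b, f} | OUT={b, e, f}
  B4: | IN={b, e, f} | OUT={b, e, f}
  B5: | IN={e} | OUT={}

Merge at B2: OUT[B2] = IN[B3] = {b, f}

Answer: {b, f}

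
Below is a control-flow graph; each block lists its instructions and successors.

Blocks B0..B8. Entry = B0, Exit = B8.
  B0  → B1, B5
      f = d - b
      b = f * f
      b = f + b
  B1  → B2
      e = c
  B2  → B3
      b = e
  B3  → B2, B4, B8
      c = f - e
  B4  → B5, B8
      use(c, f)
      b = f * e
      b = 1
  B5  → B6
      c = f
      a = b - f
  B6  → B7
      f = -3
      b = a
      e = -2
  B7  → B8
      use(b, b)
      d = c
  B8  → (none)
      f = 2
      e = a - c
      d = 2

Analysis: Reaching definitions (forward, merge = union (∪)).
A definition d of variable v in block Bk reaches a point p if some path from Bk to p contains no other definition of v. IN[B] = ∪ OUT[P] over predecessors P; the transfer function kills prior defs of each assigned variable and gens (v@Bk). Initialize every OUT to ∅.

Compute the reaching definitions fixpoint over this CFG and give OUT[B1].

Per-block solution:
  B0:   IN={}   OUT={b@B0, f@B0}
  B1:   IN={b@B0, f@B0}   OUT={b@B0, e@B1, f@B0}
  B2:   IN={b@B0, b@B2, c@B3, e@B1, f@B0}   OUT={b@B2, c@B3, e@B1, f@B0}
  B3:   IN={b@B2, c@B3, e@B1, f@B0}   OUT={b@B2, c@B3, e@B1, f@B0}
  B4:   IN={b@B2, c@B3, e@B1, f@B0}   OUT={b@B4, c@B3, e@B1, f@B0}
  B5:   IN={b@B0, b@B4, c@B3, e@B1, f@B0}   OUT={a@B5, b@B0, b@B4, c@B5, e@B1, f@B0}
  B6:   IN={a@B5, b@B0, b@B4, c@B5, e@B1, f@B0}   OUT={a@B5, b@B6, c@B5, e@B6, f@B6}
  B7:   IN={a@B5, b@B6, c@B5, e@B6, f@B6}   OUT={a@B5, b@B6, c@B5, d@B7, e@B6, f@B6}
  B8:   IN={a@B5, b@B2, b@B4, b@B6, c@B3, c@B5, d@B7, e@B1, e@B6, f@B0, f@B6}   OUT={a@B5, b@B2, b@B4, b@B6, c@B3, c@B5, d@B8, e@B8, f@B8}

Merge at B1: IN[B1] = OUT[B0] = {b@B0, f@B0}
Applying B1's transfer function to that IN value gives OUT[B1] (row B1 above).

Answer: {b@B0, e@B1, f@B0}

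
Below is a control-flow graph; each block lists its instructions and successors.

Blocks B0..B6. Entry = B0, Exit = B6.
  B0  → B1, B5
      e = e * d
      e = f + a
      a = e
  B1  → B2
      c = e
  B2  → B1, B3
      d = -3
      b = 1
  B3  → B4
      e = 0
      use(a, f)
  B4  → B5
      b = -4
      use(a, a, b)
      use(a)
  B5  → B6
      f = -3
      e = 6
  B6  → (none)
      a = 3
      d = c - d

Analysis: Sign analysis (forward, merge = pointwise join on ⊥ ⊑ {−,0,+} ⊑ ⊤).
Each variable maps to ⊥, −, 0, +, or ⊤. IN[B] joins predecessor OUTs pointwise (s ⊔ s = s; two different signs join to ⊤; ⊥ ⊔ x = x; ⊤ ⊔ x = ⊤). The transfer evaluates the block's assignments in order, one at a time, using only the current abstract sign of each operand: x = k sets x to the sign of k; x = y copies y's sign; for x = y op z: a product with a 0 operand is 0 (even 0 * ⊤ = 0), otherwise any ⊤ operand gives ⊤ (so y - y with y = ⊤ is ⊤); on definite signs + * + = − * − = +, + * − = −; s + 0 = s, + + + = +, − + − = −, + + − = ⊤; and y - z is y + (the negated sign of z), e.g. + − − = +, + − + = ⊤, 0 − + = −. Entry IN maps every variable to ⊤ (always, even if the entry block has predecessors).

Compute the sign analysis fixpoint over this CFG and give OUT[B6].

Answer: {a: +, b: ⊤, c: ⊤, d: ⊤, e: +, f: -}

Working:
Fixpoint table:
  B0: | IN=(all ⊤) | OUT=(all ⊤)
  B1: | IN=(all ⊤) | OUT=(all ⊤)
  B2: | IN=(all ⊤) | OUT={b:+, d:-; rest ⊤}
  B3: | IN={b:+, d:-; rest ⊤} | OUT={b:+, d:-, e:0; rest ⊤}
  B4: | IN={b:+, d:-, e:0; rest ⊤} | OUT={b:-, d:-, e:0; rest ⊤}
  B5: | IN=(all ⊤) | OUT={e:+, f:-; rest ⊤}
  B6: | IN={e:+, f:-; rest ⊤} | OUT={a:+, e:+, f:-; rest ⊤}

Merge at B6: IN[B6] = OUT[B5] = {a: ⊤, b: ⊤, c: ⊤, d: ⊤, e: +, f: -}
Applying B6's transfer function to that IN value gives OUT[B6] (row B6 above).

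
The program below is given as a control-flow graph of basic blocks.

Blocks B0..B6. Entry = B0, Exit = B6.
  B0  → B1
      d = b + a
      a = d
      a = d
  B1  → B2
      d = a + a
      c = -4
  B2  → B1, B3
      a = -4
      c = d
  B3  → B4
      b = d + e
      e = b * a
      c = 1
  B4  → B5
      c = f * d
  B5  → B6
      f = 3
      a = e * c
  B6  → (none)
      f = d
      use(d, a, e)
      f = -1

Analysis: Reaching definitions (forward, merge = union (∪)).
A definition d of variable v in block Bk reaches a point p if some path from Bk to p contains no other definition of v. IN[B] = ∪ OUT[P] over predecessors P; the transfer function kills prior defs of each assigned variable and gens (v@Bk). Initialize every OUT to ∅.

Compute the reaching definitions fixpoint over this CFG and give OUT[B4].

Fixpoint table:
  B0: | IN={} | OUT={a@B0, d@B0}
  B1: | IN={a@B0, a@B2, c@B2, d@B0, d@B1} | OUT={a@B0, a@B2, c@B1, d@B1}
  B2: | IN={a@B0, a@B2, c@B1, d@B1} | OUT={a@B2, c@B2, d@B1}
  B3: | IN={a@B2, c@B2, d@B1} | OUT={a@B2, b@B3, c@B3, d@B1, e@B3}
  B4: | IN={a@B2, b@B3, c@B3, d@B1, e@B3} | OUT={a@B2, b@B3, c@B4, d@B1, e@B3}
  B5: | IN={a@B2, b@B3, c@B4, d@B1, e@B3} | OUT={a@B5, b@B3, c@B4, d@B1, e@B3, f@B5}
  B6: | IN={a@B5, b@B3, c@B4, d@B1, e@B3, f@B5} | OUT={a@B5, b@B3, c@B4, d@B1, e@B3, f@B6}

Merge at B4: IN[B4] = OUT[B3] = {a@B2, b@B3, c@B3, d@B1, e@B3}
Applying B4's transfer function to that IN value gives OUT[B4] (row B4 above).

Answer: {a@B2, b@B3, c@B4, d@B1, e@B3}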